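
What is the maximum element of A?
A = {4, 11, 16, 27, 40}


Set A = {4, 11, 16, 27, 40}
Elements in ascending order: 4, 11, 16, 27, 40
The largest element is 40.

40


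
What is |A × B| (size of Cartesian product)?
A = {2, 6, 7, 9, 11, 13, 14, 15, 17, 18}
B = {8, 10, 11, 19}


Set A = {2, 6, 7, 9, 11, 13, 14, 15, 17, 18} has 10 elements.
Set B = {8, 10, 11, 19} has 4 elements.
|A × B| = |A| × |B| = 10 × 4 = 40

40


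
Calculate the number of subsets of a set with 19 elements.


The set has 19 elements.
The power set contains all possible subsets.
|P(A)| = 2^|A| = 2^19 = 524288

524288


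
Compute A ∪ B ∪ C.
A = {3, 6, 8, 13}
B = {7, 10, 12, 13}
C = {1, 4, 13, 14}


Set A = {3, 6, 8, 13}
Set B = {7, 10, 12, 13}
Set C = {1, 4, 13, 14}
First, A ∪ B = {3, 6, 7, 8, 10, 12, 13}
Then, (A ∪ B) ∪ C = {1, 3, 4, 6, 7, 8, 10, 12, 13, 14}

{1, 3, 4, 6, 7, 8, 10, 12, 13, 14}


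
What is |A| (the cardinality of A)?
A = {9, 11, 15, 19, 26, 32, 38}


Set A = {9, 11, 15, 19, 26, 32, 38}
Listing elements: 9, 11, 15, 19, 26, 32, 38
Counting: 7 elements
|A| = 7

7


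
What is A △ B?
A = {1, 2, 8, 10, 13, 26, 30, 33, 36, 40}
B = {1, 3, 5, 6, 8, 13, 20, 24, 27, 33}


Set A = {1, 2, 8, 10, 13, 26, 30, 33, 36, 40}
Set B = {1, 3, 5, 6, 8, 13, 20, 24, 27, 33}
A △ B = (A \ B) ∪ (B \ A)
Elements in A but not B: {2, 10, 26, 30, 36, 40}
Elements in B but not A: {3, 5, 6, 20, 24, 27}
A △ B = {2, 3, 5, 6, 10, 20, 24, 26, 27, 30, 36, 40}

{2, 3, 5, 6, 10, 20, 24, 26, 27, 30, 36, 40}


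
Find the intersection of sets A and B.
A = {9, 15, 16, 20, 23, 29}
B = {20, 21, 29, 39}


Set A = {9, 15, 16, 20, 23, 29}
Set B = {20, 21, 29, 39}
A ∩ B includes only elements in both sets.
Check each element of A against B:
9 ✗, 15 ✗, 16 ✗, 20 ✓, 23 ✗, 29 ✓
A ∩ B = {20, 29}

{20, 29}


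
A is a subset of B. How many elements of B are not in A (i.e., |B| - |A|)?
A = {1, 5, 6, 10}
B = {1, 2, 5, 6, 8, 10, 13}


Set A = {1, 5, 6, 10}, |A| = 4
Set B = {1, 2, 5, 6, 8, 10, 13}, |B| = 7
Since A ⊆ B: B \ A = {2, 8, 13}
|B| - |A| = 7 - 4 = 3

3


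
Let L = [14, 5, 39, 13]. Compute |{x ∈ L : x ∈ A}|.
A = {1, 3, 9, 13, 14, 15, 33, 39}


Set A = {1, 3, 9, 13, 14, 15, 33, 39}
Candidates: [14, 5, 39, 13]
Check each candidate:
14 ∈ A, 5 ∉ A, 39 ∈ A, 13 ∈ A
Count of candidates in A: 3

3


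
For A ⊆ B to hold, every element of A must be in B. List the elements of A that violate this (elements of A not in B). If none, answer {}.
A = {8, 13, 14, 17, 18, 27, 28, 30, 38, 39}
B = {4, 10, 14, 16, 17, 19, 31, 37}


Set A = {8, 13, 14, 17, 18, 27, 28, 30, 38, 39}
Set B = {4, 10, 14, 16, 17, 19, 31, 37}
Check each element of A against B:
8 ∉ B (include), 13 ∉ B (include), 14 ∈ B, 17 ∈ B, 18 ∉ B (include), 27 ∉ B (include), 28 ∉ B (include), 30 ∉ B (include), 38 ∉ B (include), 39 ∉ B (include)
Elements of A not in B: {8, 13, 18, 27, 28, 30, 38, 39}

{8, 13, 18, 27, 28, 30, 38, 39}


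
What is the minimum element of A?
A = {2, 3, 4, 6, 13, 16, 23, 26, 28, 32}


Set A = {2, 3, 4, 6, 13, 16, 23, 26, 28, 32}
Elements in ascending order: 2, 3, 4, 6, 13, 16, 23, 26, 28, 32
The smallest element is 2.

2


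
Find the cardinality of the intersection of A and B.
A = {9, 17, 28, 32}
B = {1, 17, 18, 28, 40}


Set A = {9, 17, 28, 32}
Set B = {1, 17, 18, 28, 40}
A ∩ B = {17, 28}
|A ∩ B| = 2

2


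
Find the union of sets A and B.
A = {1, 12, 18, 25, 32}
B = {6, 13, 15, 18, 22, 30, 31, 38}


Set A = {1, 12, 18, 25, 32}
Set B = {6, 13, 15, 18, 22, 30, 31, 38}
A ∪ B includes all elements in either set.
Elements from A: {1, 12, 18, 25, 32}
Elements from B not already included: {6, 13, 15, 22, 30, 31, 38}
A ∪ B = {1, 6, 12, 13, 15, 18, 22, 25, 30, 31, 32, 38}

{1, 6, 12, 13, 15, 18, 22, 25, 30, 31, 32, 38}


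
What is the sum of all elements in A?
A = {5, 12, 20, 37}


Set A = {5, 12, 20, 37}
Sum = 5 + 12 + 20 + 37 = 74

74


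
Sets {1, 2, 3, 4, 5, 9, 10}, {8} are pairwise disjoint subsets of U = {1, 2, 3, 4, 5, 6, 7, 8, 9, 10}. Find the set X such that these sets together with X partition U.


U = {1, 2, 3, 4, 5, 6, 7, 8, 9, 10}
Shown blocks: {1, 2, 3, 4, 5, 9, 10}, {8}
A partition's blocks are pairwise disjoint and cover U, so the missing block = U \ (union of shown blocks).
Union of shown blocks: {1, 2, 3, 4, 5, 8, 9, 10}
Missing block = U \ (union) = {6, 7}

{6, 7}


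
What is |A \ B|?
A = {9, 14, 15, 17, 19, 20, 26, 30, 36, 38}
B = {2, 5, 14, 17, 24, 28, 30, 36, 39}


Set A = {9, 14, 15, 17, 19, 20, 26, 30, 36, 38}
Set B = {2, 5, 14, 17, 24, 28, 30, 36, 39}
A \ B = {9, 15, 19, 20, 26, 38}
|A \ B| = 6

6


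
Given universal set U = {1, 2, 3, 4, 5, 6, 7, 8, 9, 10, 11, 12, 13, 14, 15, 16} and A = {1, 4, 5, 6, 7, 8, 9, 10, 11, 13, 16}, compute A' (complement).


Universal set U = {1, 2, 3, 4, 5, 6, 7, 8, 9, 10, 11, 12, 13, 14, 15, 16}
Set A = {1, 4, 5, 6, 7, 8, 9, 10, 11, 13, 16}
A' = U \ A = elements in U but not in A
Checking each element of U:
1 (in A, exclude), 2 (not in A, include), 3 (not in A, include), 4 (in A, exclude), 5 (in A, exclude), 6 (in A, exclude), 7 (in A, exclude), 8 (in A, exclude), 9 (in A, exclude), 10 (in A, exclude), 11 (in A, exclude), 12 (not in A, include), 13 (in A, exclude), 14 (not in A, include), 15 (not in A, include), 16 (in A, exclude)
A' = {2, 3, 12, 14, 15}

{2, 3, 12, 14, 15}


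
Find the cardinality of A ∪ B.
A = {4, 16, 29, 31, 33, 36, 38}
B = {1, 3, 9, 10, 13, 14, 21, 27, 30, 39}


Set A = {4, 16, 29, 31, 33, 36, 38}, |A| = 7
Set B = {1, 3, 9, 10, 13, 14, 21, 27, 30, 39}, |B| = 10
A ∩ B = {}, |A ∩ B| = 0
|A ∪ B| = |A| + |B| - |A ∩ B| = 7 + 10 - 0 = 17

17


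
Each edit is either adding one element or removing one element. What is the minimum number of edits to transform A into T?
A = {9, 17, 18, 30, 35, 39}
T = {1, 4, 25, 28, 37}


Set A = {9, 17, 18, 30, 35, 39}
Set T = {1, 4, 25, 28, 37}
Elements to remove from A (in A, not in T): {9, 17, 18, 30, 35, 39} → 6 removals
Elements to add to A (in T, not in A): {1, 4, 25, 28, 37} → 5 additions
Total edits = 6 + 5 = 11

11


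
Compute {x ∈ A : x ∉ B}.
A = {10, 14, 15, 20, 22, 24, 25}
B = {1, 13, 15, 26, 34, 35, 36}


Set A = {10, 14, 15, 20, 22, 24, 25}
Set B = {1, 13, 15, 26, 34, 35, 36}
Check each element of A against B:
10 ∉ B (include), 14 ∉ B (include), 15 ∈ B, 20 ∉ B (include), 22 ∉ B (include), 24 ∉ B (include), 25 ∉ B (include)
Elements of A not in B: {10, 14, 20, 22, 24, 25}

{10, 14, 20, 22, 24, 25}


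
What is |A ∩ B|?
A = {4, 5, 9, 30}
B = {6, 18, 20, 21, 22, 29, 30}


Set A = {4, 5, 9, 30}
Set B = {6, 18, 20, 21, 22, 29, 30}
A ∩ B = {30}
|A ∩ B| = 1

1


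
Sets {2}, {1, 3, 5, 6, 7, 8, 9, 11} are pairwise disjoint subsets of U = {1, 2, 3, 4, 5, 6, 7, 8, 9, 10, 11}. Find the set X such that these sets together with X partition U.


U = {1, 2, 3, 4, 5, 6, 7, 8, 9, 10, 11}
Shown blocks: {2}, {1, 3, 5, 6, 7, 8, 9, 11}
A partition's blocks are pairwise disjoint and cover U, so the missing block = U \ (union of shown blocks).
Union of shown blocks: {1, 2, 3, 5, 6, 7, 8, 9, 11}
Missing block = U \ (union) = {4, 10}

{4, 10}


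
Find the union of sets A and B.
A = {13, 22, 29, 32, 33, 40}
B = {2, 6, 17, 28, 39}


Set A = {13, 22, 29, 32, 33, 40}
Set B = {2, 6, 17, 28, 39}
A ∪ B includes all elements in either set.
Elements from A: {13, 22, 29, 32, 33, 40}
Elements from B not already included: {2, 6, 17, 28, 39}
A ∪ B = {2, 6, 13, 17, 22, 28, 29, 32, 33, 39, 40}

{2, 6, 13, 17, 22, 28, 29, 32, 33, 39, 40}


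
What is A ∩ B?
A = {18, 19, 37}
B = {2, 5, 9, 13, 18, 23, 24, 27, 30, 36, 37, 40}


Set A = {18, 19, 37}
Set B = {2, 5, 9, 13, 18, 23, 24, 27, 30, 36, 37, 40}
A ∩ B includes only elements in both sets.
Check each element of A against B:
18 ✓, 19 ✗, 37 ✓
A ∩ B = {18, 37}

{18, 37}


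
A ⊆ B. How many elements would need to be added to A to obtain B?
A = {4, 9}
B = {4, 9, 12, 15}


Set A = {4, 9}, |A| = 2
Set B = {4, 9, 12, 15}, |B| = 4
Since A ⊆ B: B \ A = {12, 15}
|B| - |A| = 4 - 2 = 2

2


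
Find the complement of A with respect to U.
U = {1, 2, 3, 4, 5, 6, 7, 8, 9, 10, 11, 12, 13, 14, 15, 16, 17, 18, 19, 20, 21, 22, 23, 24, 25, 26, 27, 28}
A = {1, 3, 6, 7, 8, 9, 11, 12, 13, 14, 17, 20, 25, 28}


Universal set U = {1, 2, 3, 4, 5, 6, 7, 8, 9, 10, 11, 12, 13, 14, 15, 16, 17, 18, 19, 20, 21, 22, 23, 24, 25, 26, 27, 28}
Set A = {1, 3, 6, 7, 8, 9, 11, 12, 13, 14, 17, 20, 25, 28}
A' = U \ A = elements in U but not in A
Checking each element of U:
1 (in A, exclude), 2 (not in A, include), 3 (in A, exclude), 4 (not in A, include), 5 (not in A, include), 6 (in A, exclude), 7 (in A, exclude), 8 (in A, exclude), 9 (in A, exclude), 10 (not in A, include), 11 (in A, exclude), 12 (in A, exclude), 13 (in A, exclude), 14 (in A, exclude), 15 (not in A, include), 16 (not in A, include), 17 (in A, exclude), 18 (not in A, include), 19 (not in A, include), 20 (in A, exclude), 21 (not in A, include), 22 (not in A, include), 23 (not in A, include), 24 (not in A, include), 25 (in A, exclude), 26 (not in A, include), 27 (not in A, include), 28 (in A, exclude)
A' = {2, 4, 5, 10, 15, 16, 18, 19, 21, 22, 23, 24, 26, 27}

{2, 4, 5, 10, 15, 16, 18, 19, 21, 22, 23, 24, 26, 27}


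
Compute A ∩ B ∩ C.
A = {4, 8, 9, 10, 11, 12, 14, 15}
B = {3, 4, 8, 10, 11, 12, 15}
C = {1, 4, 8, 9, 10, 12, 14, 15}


Set A = {4, 8, 9, 10, 11, 12, 14, 15}
Set B = {3, 4, 8, 10, 11, 12, 15}
Set C = {1, 4, 8, 9, 10, 12, 14, 15}
First, A ∩ B = {4, 8, 10, 11, 12, 15}
Then, (A ∩ B) ∩ C = {4, 8, 10, 12, 15}

{4, 8, 10, 12, 15}


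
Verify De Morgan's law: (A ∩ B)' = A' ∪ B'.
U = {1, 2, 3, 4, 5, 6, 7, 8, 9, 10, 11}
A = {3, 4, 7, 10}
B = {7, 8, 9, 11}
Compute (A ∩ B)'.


U = {1, 2, 3, 4, 5, 6, 7, 8, 9, 10, 11}
A = {3, 4, 7, 10}, B = {7, 8, 9, 11}
A ∩ B = {7}
(A ∩ B)' = U \ (A ∩ B) = {1, 2, 3, 4, 5, 6, 8, 9, 10, 11}
Verification via A' ∪ B': A' = {1, 2, 5, 6, 8, 9, 11}, B' = {1, 2, 3, 4, 5, 6, 10}
A' ∪ B' = {1, 2, 3, 4, 5, 6, 8, 9, 10, 11} ✓

{1, 2, 3, 4, 5, 6, 8, 9, 10, 11}


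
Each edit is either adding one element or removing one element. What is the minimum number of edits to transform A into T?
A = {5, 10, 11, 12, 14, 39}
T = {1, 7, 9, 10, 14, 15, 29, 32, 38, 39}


Set A = {5, 10, 11, 12, 14, 39}
Set T = {1, 7, 9, 10, 14, 15, 29, 32, 38, 39}
Elements to remove from A (in A, not in T): {5, 11, 12} → 3 removals
Elements to add to A (in T, not in A): {1, 7, 9, 15, 29, 32, 38} → 7 additions
Total edits = 3 + 7 = 10

10


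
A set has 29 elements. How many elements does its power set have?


The set has 29 elements.
The power set contains all possible subsets.
|P(A)| = 2^|A| = 2^29 = 536870912

536870912


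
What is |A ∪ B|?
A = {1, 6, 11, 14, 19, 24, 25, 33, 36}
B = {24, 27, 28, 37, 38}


Set A = {1, 6, 11, 14, 19, 24, 25, 33, 36}, |A| = 9
Set B = {24, 27, 28, 37, 38}, |B| = 5
A ∩ B = {24}, |A ∩ B| = 1
|A ∪ B| = |A| + |B| - |A ∩ B| = 9 + 5 - 1 = 13

13


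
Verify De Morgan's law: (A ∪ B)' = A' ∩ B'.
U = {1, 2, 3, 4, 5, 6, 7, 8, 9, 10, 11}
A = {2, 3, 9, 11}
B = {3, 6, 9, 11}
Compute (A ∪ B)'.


U = {1, 2, 3, 4, 5, 6, 7, 8, 9, 10, 11}
A = {2, 3, 9, 11}, B = {3, 6, 9, 11}
A ∪ B = {2, 3, 6, 9, 11}
(A ∪ B)' = U \ (A ∪ B) = {1, 4, 5, 7, 8, 10}
Verification via A' ∩ B': A' = {1, 4, 5, 6, 7, 8, 10}, B' = {1, 2, 4, 5, 7, 8, 10}
A' ∩ B' = {1, 4, 5, 7, 8, 10} ✓

{1, 4, 5, 7, 8, 10}


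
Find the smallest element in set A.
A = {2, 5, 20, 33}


Set A = {2, 5, 20, 33}
Elements in ascending order: 2, 5, 20, 33
The smallest element is 2.

2


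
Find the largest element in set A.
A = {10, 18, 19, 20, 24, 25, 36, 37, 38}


Set A = {10, 18, 19, 20, 24, 25, 36, 37, 38}
Elements in ascending order: 10, 18, 19, 20, 24, 25, 36, 37, 38
The largest element is 38.

38


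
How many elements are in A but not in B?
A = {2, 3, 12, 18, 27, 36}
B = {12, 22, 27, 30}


Set A = {2, 3, 12, 18, 27, 36}
Set B = {12, 22, 27, 30}
A \ B = {2, 3, 18, 36}
|A \ B| = 4

4


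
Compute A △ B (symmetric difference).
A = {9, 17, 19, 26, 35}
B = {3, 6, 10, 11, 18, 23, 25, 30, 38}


Set A = {9, 17, 19, 26, 35}
Set B = {3, 6, 10, 11, 18, 23, 25, 30, 38}
A △ B = (A \ B) ∪ (B \ A)
Elements in A but not B: {9, 17, 19, 26, 35}
Elements in B but not A: {3, 6, 10, 11, 18, 23, 25, 30, 38}
A △ B = {3, 6, 9, 10, 11, 17, 18, 19, 23, 25, 26, 30, 35, 38}

{3, 6, 9, 10, 11, 17, 18, 19, 23, 25, 26, 30, 35, 38}


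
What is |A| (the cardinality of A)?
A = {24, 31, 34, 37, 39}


Set A = {24, 31, 34, 37, 39}
Listing elements: 24, 31, 34, 37, 39
Counting: 5 elements
|A| = 5

5


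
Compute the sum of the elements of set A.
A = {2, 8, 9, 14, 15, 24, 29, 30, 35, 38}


Set A = {2, 8, 9, 14, 15, 24, 29, 30, 35, 38}
Sum = 2 + 8 + 9 + 14 + 15 + 24 + 29 + 30 + 35 + 38 = 204

204


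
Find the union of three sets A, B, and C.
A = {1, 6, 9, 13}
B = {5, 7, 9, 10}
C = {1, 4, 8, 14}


Set A = {1, 6, 9, 13}
Set B = {5, 7, 9, 10}
Set C = {1, 4, 8, 14}
First, A ∪ B = {1, 5, 6, 7, 9, 10, 13}
Then, (A ∪ B) ∪ C = {1, 4, 5, 6, 7, 8, 9, 10, 13, 14}

{1, 4, 5, 6, 7, 8, 9, 10, 13, 14}


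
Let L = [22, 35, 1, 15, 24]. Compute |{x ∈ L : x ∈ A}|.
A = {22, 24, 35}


Set A = {22, 24, 35}
Candidates: [22, 35, 1, 15, 24]
Check each candidate:
22 ∈ A, 35 ∈ A, 1 ∉ A, 15 ∉ A, 24 ∈ A
Count of candidates in A: 3

3


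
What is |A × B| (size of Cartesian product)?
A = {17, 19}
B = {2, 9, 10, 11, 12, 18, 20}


Set A = {17, 19} has 2 elements.
Set B = {2, 9, 10, 11, 12, 18, 20} has 7 elements.
|A × B| = |A| × |B| = 2 × 7 = 14

14


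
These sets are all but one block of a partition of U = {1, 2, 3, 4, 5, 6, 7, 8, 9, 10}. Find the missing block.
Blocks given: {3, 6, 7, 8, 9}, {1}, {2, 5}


U = {1, 2, 3, 4, 5, 6, 7, 8, 9, 10}
Shown blocks: {3, 6, 7, 8, 9}, {1}, {2, 5}
A partition's blocks are pairwise disjoint and cover U, so the missing block = U \ (union of shown blocks).
Union of shown blocks: {1, 2, 3, 5, 6, 7, 8, 9}
Missing block = U \ (union) = {4, 10}

{4, 10}


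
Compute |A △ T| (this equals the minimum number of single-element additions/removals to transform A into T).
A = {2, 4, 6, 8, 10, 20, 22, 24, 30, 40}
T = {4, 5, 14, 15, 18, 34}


Set A = {2, 4, 6, 8, 10, 20, 22, 24, 30, 40}
Set T = {4, 5, 14, 15, 18, 34}
Elements to remove from A (in A, not in T): {2, 6, 8, 10, 20, 22, 24, 30, 40} → 9 removals
Elements to add to A (in T, not in A): {5, 14, 15, 18, 34} → 5 additions
Total edits = 9 + 5 = 14

14


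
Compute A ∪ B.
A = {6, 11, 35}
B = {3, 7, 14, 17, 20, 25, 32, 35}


Set A = {6, 11, 35}
Set B = {3, 7, 14, 17, 20, 25, 32, 35}
A ∪ B includes all elements in either set.
Elements from A: {6, 11, 35}
Elements from B not already included: {3, 7, 14, 17, 20, 25, 32}
A ∪ B = {3, 6, 7, 11, 14, 17, 20, 25, 32, 35}

{3, 6, 7, 11, 14, 17, 20, 25, 32, 35}


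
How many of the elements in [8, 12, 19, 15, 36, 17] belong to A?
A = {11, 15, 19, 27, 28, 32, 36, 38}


Set A = {11, 15, 19, 27, 28, 32, 36, 38}
Candidates: [8, 12, 19, 15, 36, 17]
Check each candidate:
8 ∉ A, 12 ∉ A, 19 ∈ A, 15 ∈ A, 36 ∈ A, 17 ∉ A
Count of candidates in A: 3

3


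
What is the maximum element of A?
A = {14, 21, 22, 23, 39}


Set A = {14, 21, 22, 23, 39}
Elements in ascending order: 14, 21, 22, 23, 39
The largest element is 39.

39


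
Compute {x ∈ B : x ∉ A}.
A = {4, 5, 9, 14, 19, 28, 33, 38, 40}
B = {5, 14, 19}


Set A = {4, 5, 9, 14, 19, 28, 33, 38, 40}
Set B = {5, 14, 19}
Check each element of B against A:
5 ∈ A, 14 ∈ A, 19 ∈ A
Elements of B not in A: {}

{}


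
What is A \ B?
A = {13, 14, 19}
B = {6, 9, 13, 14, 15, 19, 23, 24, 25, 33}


Set A = {13, 14, 19}
Set B = {6, 9, 13, 14, 15, 19, 23, 24, 25, 33}
A \ B includes elements in A that are not in B.
Check each element of A:
13 (in B, remove), 14 (in B, remove), 19 (in B, remove)
A \ B = {}

{}


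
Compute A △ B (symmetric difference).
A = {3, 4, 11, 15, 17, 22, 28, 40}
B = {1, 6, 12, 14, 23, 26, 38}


Set A = {3, 4, 11, 15, 17, 22, 28, 40}
Set B = {1, 6, 12, 14, 23, 26, 38}
A △ B = (A \ B) ∪ (B \ A)
Elements in A but not B: {3, 4, 11, 15, 17, 22, 28, 40}
Elements in B but not A: {1, 6, 12, 14, 23, 26, 38}
A △ B = {1, 3, 4, 6, 11, 12, 14, 15, 17, 22, 23, 26, 28, 38, 40}

{1, 3, 4, 6, 11, 12, 14, 15, 17, 22, 23, 26, 28, 38, 40}


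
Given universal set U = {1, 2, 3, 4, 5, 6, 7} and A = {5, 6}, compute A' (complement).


Universal set U = {1, 2, 3, 4, 5, 6, 7}
Set A = {5, 6}
A' = U \ A = elements in U but not in A
Checking each element of U:
1 (not in A, include), 2 (not in A, include), 3 (not in A, include), 4 (not in A, include), 5 (in A, exclude), 6 (in A, exclude), 7 (not in A, include)
A' = {1, 2, 3, 4, 7}

{1, 2, 3, 4, 7}


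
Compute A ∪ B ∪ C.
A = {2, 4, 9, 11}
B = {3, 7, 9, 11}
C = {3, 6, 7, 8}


Set A = {2, 4, 9, 11}
Set B = {3, 7, 9, 11}
Set C = {3, 6, 7, 8}
First, A ∪ B = {2, 3, 4, 7, 9, 11}
Then, (A ∪ B) ∪ C = {2, 3, 4, 6, 7, 8, 9, 11}

{2, 3, 4, 6, 7, 8, 9, 11}


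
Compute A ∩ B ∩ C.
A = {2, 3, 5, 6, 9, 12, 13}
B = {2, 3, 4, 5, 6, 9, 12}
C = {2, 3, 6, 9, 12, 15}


Set A = {2, 3, 5, 6, 9, 12, 13}
Set B = {2, 3, 4, 5, 6, 9, 12}
Set C = {2, 3, 6, 9, 12, 15}
First, A ∩ B = {2, 3, 5, 6, 9, 12}
Then, (A ∩ B) ∩ C = {2, 3, 6, 9, 12}

{2, 3, 6, 9, 12}


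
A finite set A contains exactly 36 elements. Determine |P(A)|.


The set has 36 elements.
The power set contains all possible subsets.
|P(A)| = 2^|A| = 2^36 = 68719476736

68719476736


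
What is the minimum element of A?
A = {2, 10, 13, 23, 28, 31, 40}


Set A = {2, 10, 13, 23, 28, 31, 40}
Elements in ascending order: 2, 10, 13, 23, 28, 31, 40
The smallest element is 2.

2


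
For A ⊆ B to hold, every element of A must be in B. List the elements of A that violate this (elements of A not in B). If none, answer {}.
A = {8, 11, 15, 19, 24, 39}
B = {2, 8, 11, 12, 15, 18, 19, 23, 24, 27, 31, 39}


Set A = {8, 11, 15, 19, 24, 39}
Set B = {2, 8, 11, 12, 15, 18, 19, 23, 24, 27, 31, 39}
Check each element of A against B:
8 ∈ B, 11 ∈ B, 15 ∈ B, 19 ∈ B, 24 ∈ B, 39 ∈ B
Elements of A not in B: {}

{}


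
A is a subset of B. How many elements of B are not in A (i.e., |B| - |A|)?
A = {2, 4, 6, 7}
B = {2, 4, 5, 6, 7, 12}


Set A = {2, 4, 6, 7}, |A| = 4
Set B = {2, 4, 5, 6, 7, 12}, |B| = 6
Since A ⊆ B: B \ A = {5, 12}
|B| - |A| = 6 - 4 = 2

2


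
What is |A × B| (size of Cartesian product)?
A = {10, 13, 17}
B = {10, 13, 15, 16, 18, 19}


Set A = {10, 13, 17} has 3 elements.
Set B = {10, 13, 15, 16, 18, 19} has 6 elements.
|A × B| = |A| × |B| = 3 × 6 = 18

18


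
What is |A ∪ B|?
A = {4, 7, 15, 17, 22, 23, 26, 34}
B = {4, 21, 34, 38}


Set A = {4, 7, 15, 17, 22, 23, 26, 34}, |A| = 8
Set B = {4, 21, 34, 38}, |B| = 4
A ∩ B = {4, 34}, |A ∩ B| = 2
|A ∪ B| = |A| + |B| - |A ∩ B| = 8 + 4 - 2 = 10

10


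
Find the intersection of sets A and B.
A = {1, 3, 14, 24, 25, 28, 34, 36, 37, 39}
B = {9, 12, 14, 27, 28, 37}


Set A = {1, 3, 14, 24, 25, 28, 34, 36, 37, 39}
Set B = {9, 12, 14, 27, 28, 37}
A ∩ B includes only elements in both sets.
Check each element of A against B:
1 ✗, 3 ✗, 14 ✓, 24 ✗, 25 ✗, 28 ✓, 34 ✗, 36 ✗, 37 ✓, 39 ✗
A ∩ B = {14, 28, 37}

{14, 28, 37}


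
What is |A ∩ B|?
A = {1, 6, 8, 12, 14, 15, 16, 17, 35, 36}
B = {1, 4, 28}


Set A = {1, 6, 8, 12, 14, 15, 16, 17, 35, 36}
Set B = {1, 4, 28}
A ∩ B = {1}
|A ∩ B| = 1

1


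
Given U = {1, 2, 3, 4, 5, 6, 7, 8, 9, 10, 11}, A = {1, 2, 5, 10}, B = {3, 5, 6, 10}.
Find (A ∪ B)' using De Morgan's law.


U = {1, 2, 3, 4, 5, 6, 7, 8, 9, 10, 11}
A = {1, 2, 5, 10}, B = {3, 5, 6, 10}
A ∪ B = {1, 2, 3, 5, 6, 10}
(A ∪ B)' = U \ (A ∪ B) = {4, 7, 8, 9, 11}
Verification via A' ∩ B': A' = {3, 4, 6, 7, 8, 9, 11}, B' = {1, 2, 4, 7, 8, 9, 11}
A' ∩ B' = {4, 7, 8, 9, 11} ✓

{4, 7, 8, 9, 11}


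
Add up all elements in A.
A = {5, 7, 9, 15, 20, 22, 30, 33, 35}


Set A = {5, 7, 9, 15, 20, 22, 30, 33, 35}
Sum = 5 + 7 + 9 + 15 + 20 + 22 + 30 + 33 + 35 = 176

176


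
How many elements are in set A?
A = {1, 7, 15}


Set A = {1, 7, 15}
Listing elements: 1, 7, 15
Counting: 3 elements
|A| = 3

3


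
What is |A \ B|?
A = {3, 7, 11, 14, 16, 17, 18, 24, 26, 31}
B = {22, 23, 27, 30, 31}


Set A = {3, 7, 11, 14, 16, 17, 18, 24, 26, 31}
Set B = {22, 23, 27, 30, 31}
A \ B = {3, 7, 11, 14, 16, 17, 18, 24, 26}
|A \ B| = 9

9


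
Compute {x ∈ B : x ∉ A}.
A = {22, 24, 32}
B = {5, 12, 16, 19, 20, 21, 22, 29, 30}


Set A = {22, 24, 32}
Set B = {5, 12, 16, 19, 20, 21, 22, 29, 30}
Check each element of B against A:
5 ∉ A (include), 12 ∉ A (include), 16 ∉ A (include), 19 ∉ A (include), 20 ∉ A (include), 21 ∉ A (include), 22 ∈ A, 29 ∉ A (include), 30 ∉ A (include)
Elements of B not in A: {5, 12, 16, 19, 20, 21, 29, 30}

{5, 12, 16, 19, 20, 21, 29, 30}


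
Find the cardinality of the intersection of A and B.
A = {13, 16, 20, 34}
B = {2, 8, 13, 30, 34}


Set A = {13, 16, 20, 34}
Set B = {2, 8, 13, 30, 34}
A ∩ B = {13, 34}
|A ∩ B| = 2

2


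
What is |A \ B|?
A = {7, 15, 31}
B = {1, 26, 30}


Set A = {7, 15, 31}
Set B = {1, 26, 30}
A \ B = {7, 15, 31}
|A \ B| = 3

3


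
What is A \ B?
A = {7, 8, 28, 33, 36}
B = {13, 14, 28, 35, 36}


Set A = {7, 8, 28, 33, 36}
Set B = {13, 14, 28, 35, 36}
A \ B includes elements in A that are not in B.
Check each element of A:
7 (not in B, keep), 8 (not in B, keep), 28 (in B, remove), 33 (not in B, keep), 36 (in B, remove)
A \ B = {7, 8, 33}

{7, 8, 33}


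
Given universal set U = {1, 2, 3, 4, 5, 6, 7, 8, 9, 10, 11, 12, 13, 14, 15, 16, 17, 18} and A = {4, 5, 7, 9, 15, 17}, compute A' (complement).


Universal set U = {1, 2, 3, 4, 5, 6, 7, 8, 9, 10, 11, 12, 13, 14, 15, 16, 17, 18}
Set A = {4, 5, 7, 9, 15, 17}
A' = U \ A = elements in U but not in A
Checking each element of U:
1 (not in A, include), 2 (not in A, include), 3 (not in A, include), 4 (in A, exclude), 5 (in A, exclude), 6 (not in A, include), 7 (in A, exclude), 8 (not in A, include), 9 (in A, exclude), 10 (not in A, include), 11 (not in A, include), 12 (not in A, include), 13 (not in A, include), 14 (not in A, include), 15 (in A, exclude), 16 (not in A, include), 17 (in A, exclude), 18 (not in A, include)
A' = {1, 2, 3, 6, 8, 10, 11, 12, 13, 14, 16, 18}

{1, 2, 3, 6, 8, 10, 11, 12, 13, 14, 16, 18}


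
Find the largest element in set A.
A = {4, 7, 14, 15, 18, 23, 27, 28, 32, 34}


Set A = {4, 7, 14, 15, 18, 23, 27, 28, 32, 34}
Elements in ascending order: 4, 7, 14, 15, 18, 23, 27, 28, 32, 34
The largest element is 34.

34


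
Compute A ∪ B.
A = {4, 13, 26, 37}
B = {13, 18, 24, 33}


Set A = {4, 13, 26, 37}
Set B = {13, 18, 24, 33}
A ∪ B includes all elements in either set.
Elements from A: {4, 13, 26, 37}
Elements from B not already included: {18, 24, 33}
A ∪ B = {4, 13, 18, 24, 26, 33, 37}

{4, 13, 18, 24, 26, 33, 37}


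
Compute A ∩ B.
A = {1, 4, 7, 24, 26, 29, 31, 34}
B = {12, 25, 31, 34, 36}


Set A = {1, 4, 7, 24, 26, 29, 31, 34}
Set B = {12, 25, 31, 34, 36}
A ∩ B includes only elements in both sets.
Check each element of A against B:
1 ✗, 4 ✗, 7 ✗, 24 ✗, 26 ✗, 29 ✗, 31 ✓, 34 ✓
A ∩ B = {31, 34}

{31, 34}


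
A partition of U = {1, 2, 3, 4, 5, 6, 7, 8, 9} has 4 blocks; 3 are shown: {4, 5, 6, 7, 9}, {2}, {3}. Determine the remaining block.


U = {1, 2, 3, 4, 5, 6, 7, 8, 9}
Shown blocks: {4, 5, 6, 7, 9}, {2}, {3}
A partition's blocks are pairwise disjoint and cover U, so the missing block = U \ (union of shown blocks).
Union of shown blocks: {2, 3, 4, 5, 6, 7, 9}
Missing block = U \ (union) = {1, 8}

{1, 8}


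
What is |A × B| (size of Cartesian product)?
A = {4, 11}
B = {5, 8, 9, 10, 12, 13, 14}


Set A = {4, 11} has 2 elements.
Set B = {5, 8, 9, 10, 12, 13, 14} has 7 elements.
|A × B| = |A| × |B| = 2 × 7 = 14

14


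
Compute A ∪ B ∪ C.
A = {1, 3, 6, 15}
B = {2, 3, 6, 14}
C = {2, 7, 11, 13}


Set A = {1, 3, 6, 15}
Set B = {2, 3, 6, 14}
Set C = {2, 7, 11, 13}
First, A ∪ B = {1, 2, 3, 6, 14, 15}
Then, (A ∪ B) ∪ C = {1, 2, 3, 6, 7, 11, 13, 14, 15}

{1, 2, 3, 6, 7, 11, 13, 14, 15}


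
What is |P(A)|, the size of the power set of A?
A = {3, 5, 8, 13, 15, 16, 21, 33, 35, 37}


Set A = {3, 5, 8, 13, 15, 16, 21, 33, 35, 37}
|A| = 10
The power set P(A) contains all subsets of A.
|P(A)| = 2^|A| = 2^10 = 1024

1024


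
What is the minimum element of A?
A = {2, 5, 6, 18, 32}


Set A = {2, 5, 6, 18, 32}
Elements in ascending order: 2, 5, 6, 18, 32
The smallest element is 2.

2


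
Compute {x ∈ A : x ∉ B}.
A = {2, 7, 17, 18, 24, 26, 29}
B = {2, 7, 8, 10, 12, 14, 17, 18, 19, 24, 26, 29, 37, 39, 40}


Set A = {2, 7, 17, 18, 24, 26, 29}
Set B = {2, 7, 8, 10, 12, 14, 17, 18, 19, 24, 26, 29, 37, 39, 40}
Check each element of A against B:
2 ∈ B, 7 ∈ B, 17 ∈ B, 18 ∈ B, 24 ∈ B, 26 ∈ B, 29 ∈ B
Elements of A not in B: {}

{}


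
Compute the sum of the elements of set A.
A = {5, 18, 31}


Set A = {5, 18, 31}
Sum = 5 + 18 + 31 = 54

54


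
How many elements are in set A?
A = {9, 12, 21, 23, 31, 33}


Set A = {9, 12, 21, 23, 31, 33}
Listing elements: 9, 12, 21, 23, 31, 33
Counting: 6 elements
|A| = 6

6


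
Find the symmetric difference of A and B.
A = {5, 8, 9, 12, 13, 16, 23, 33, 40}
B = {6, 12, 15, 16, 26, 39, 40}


Set A = {5, 8, 9, 12, 13, 16, 23, 33, 40}
Set B = {6, 12, 15, 16, 26, 39, 40}
A △ B = (A \ B) ∪ (B \ A)
Elements in A but not B: {5, 8, 9, 13, 23, 33}
Elements in B but not A: {6, 15, 26, 39}
A △ B = {5, 6, 8, 9, 13, 15, 23, 26, 33, 39}

{5, 6, 8, 9, 13, 15, 23, 26, 33, 39}


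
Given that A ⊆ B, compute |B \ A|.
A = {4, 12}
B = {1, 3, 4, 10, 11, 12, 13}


Set A = {4, 12}, |A| = 2
Set B = {1, 3, 4, 10, 11, 12, 13}, |B| = 7
Since A ⊆ B: B \ A = {1, 3, 10, 11, 13}
|B| - |A| = 7 - 2 = 5

5


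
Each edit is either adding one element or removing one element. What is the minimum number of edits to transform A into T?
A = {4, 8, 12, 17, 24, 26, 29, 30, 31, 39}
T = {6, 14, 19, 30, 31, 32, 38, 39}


Set A = {4, 8, 12, 17, 24, 26, 29, 30, 31, 39}
Set T = {6, 14, 19, 30, 31, 32, 38, 39}
Elements to remove from A (in A, not in T): {4, 8, 12, 17, 24, 26, 29} → 7 removals
Elements to add to A (in T, not in A): {6, 14, 19, 32, 38} → 5 additions
Total edits = 7 + 5 = 12

12


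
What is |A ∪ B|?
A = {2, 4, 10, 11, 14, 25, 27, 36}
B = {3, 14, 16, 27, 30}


Set A = {2, 4, 10, 11, 14, 25, 27, 36}, |A| = 8
Set B = {3, 14, 16, 27, 30}, |B| = 5
A ∩ B = {14, 27}, |A ∩ B| = 2
|A ∪ B| = |A| + |B| - |A ∩ B| = 8 + 5 - 2 = 11

11


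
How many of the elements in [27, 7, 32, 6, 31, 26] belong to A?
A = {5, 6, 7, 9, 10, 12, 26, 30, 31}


Set A = {5, 6, 7, 9, 10, 12, 26, 30, 31}
Candidates: [27, 7, 32, 6, 31, 26]
Check each candidate:
27 ∉ A, 7 ∈ A, 32 ∉ A, 6 ∈ A, 31 ∈ A, 26 ∈ A
Count of candidates in A: 4

4


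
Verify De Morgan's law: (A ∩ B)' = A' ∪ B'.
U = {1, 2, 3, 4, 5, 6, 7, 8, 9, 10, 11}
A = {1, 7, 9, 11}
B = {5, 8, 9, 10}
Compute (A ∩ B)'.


U = {1, 2, 3, 4, 5, 6, 7, 8, 9, 10, 11}
A = {1, 7, 9, 11}, B = {5, 8, 9, 10}
A ∩ B = {9}
(A ∩ B)' = U \ (A ∩ B) = {1, 2, 3, 4, 5, 6, 7, 8, 10, 11}
Verification via A' ∪ B': A' = {2, 3, 4, 5, 6, 8, 10}, B' = {1, 2, 3, 4, 6, 7, 11}
A' ∪ B' = {1, 2, 3, 4, 5, 6, 7, 8, 10, 11} ✓

{1, 2, 3, 4, 5, 6, 7, 8, 10, 11}


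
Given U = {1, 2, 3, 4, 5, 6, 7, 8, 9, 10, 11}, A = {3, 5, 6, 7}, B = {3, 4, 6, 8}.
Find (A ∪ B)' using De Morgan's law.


U = {1, 2, 3, 4, 5, 6, 7, 8, 9, 10, 11}
A = {3, 5, 6, 7}, B = {3, 4, 6, 8}
A ∪ B = {3, 4, 5, 6, 7, 8}
(A ∪ B)' = U \ (A ∪ B) = {1, 2, 9, 10, 11}
Verification via A' ∩ B': A' = {1, 2, 4, 8, 9, 10, 11}, B' = {1, 2, 5, 7, 9, 10, 11}
A' ∩ B' = {1, 2, 9, 10, 11} ✓

{1, 2, 9, 10, 11}


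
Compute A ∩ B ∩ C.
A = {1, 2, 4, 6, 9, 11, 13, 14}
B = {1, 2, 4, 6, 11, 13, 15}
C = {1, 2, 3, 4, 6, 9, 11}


Set A = {1, 2, 4, 6, 9, 11, 13, 14}
Set B = {1, 2, 4, 6, 11, 13, 15}
Set C = {1, 2, 3, 4, 6, 9, 11}
First, A ∩ B = {1, 2, 4, 6, 11, 13}
Then, (A ∩ B) ∩ C = {1, 2, 4, 6, 11}

{1, 2, 4, 6, 11}


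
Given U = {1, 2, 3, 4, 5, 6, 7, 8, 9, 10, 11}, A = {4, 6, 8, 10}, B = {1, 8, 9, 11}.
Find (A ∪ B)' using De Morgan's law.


U = {1, 2, 3, 4, 5, 6, 7, 8, 9, 10, 11}
A = {4, 6, 8, 10}, B = {1, 8, 9, 11}
A ∪ B = {1, 4, 6, 8, 9, 10, 11}
(A ∪ B)' = U \ (A ∪ B) = {2, 3, 5, 7}
Verification via A' ∩ B': A' = {1, 2, 3, 5, 7, 9, 11}, B' = {2, 3, 4, 5, 6, 7, 10}
A' ∩ B' = {2, 3, 5, 7} ✓

{2, 3, 5, 7}


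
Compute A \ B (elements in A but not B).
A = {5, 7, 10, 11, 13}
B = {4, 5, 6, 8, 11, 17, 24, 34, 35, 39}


Set A = {5, 7, 10, 11, 13}
Set B = {4, 5, 6, 8, 11, 17, 24, 34, 35, 39}
A \ B includes elements in A that are not in B.
Check each element of A:
5 (in B, remove), 7 (not in B, keep), 10 (not in B, keep), 11 (in B, remove), 13 (not in B, keep)
A \ B = {7, 10, 13}

{7, 10, 13}


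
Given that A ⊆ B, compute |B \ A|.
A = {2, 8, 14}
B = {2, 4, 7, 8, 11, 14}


Set A = {2, 8, 14}, |A| = 3
Set B = {2, 4, 7, 8, 11, 14}, |B| = 6
Since A ⊆ B: B \ A = {4, 7, 11}
|B| - |A| = 6 - 3 = 3

3


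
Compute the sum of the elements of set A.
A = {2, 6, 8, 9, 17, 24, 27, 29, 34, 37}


Set A = {2, 6, 8, 9, 17, 24, 27, 29, 34, 37}
Sum = 2 + 6 + 8 + 9 + 17 + 24 + 27 + 29 + 34 + 37 = 193

193


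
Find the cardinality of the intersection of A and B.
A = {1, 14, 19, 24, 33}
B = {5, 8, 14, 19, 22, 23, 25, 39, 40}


Set A = {1, 14, 19, 24, 33}
Set B = {5, 8, 14, 19, 22, 23, 25, 39, 40}
A ∩ B = {14, 19}
|A ∩ B| = 2

2


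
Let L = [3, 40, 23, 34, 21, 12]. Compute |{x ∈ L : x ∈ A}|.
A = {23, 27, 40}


Set A = {23, 27, 40}
Candidates: [3, 40, 23, 34, 21, 12]
Check each candidate:
3 ∉ A, 40 ∈ A, 23 ∈ A, 34 ∉ A, 21 ∉ A, 12 ∉ A
Count of candidates in A: 2

2


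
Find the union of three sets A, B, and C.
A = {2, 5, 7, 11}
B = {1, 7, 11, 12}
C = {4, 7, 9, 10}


Set A = {2, 5, 7, 11}
Set B = {1, 7, 11, 12}
Set C = {4, 7, 9, 10}
First, A ∪ B = {1, 2, 5, 7, 11, 12}
Then, (A ∪ B) ∪ C = {1, 2, 4, 5, 7, 9, 10, 11, 12}

{1, 2, 4, 5, 7, 9, 10, 11, 12}


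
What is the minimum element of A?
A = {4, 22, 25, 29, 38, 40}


Set A = {4, 22, 25, 29, 38, 40}
Elements in ascending order: 4, 22, 25, 29, 38, 40
The smallest element is 4.

4


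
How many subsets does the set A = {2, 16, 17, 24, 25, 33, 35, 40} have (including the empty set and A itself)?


Set A = {2, 16, 17, 24, 25, 33, 35, 40}
|A| = 8
The power set P(A) contains all subsets of A.
|P(A)| = 2^|A| = 2^8 = 256

256


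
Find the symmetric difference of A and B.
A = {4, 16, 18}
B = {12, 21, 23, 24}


Set A = {4, 16, 18}
Set B = {12, 21, 23, 24}
A △ B = (A \ B) ∪ (B \ A)
Elements in A but not B: {4, 16, 18}
Elements in B but not A: {12, 21, 23, 24}
A △ B = {4, 12, 16, 18, 21, 23, 24}

{4, 12, 16, 18, 21, 23, 24}


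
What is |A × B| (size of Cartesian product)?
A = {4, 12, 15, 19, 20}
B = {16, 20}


Set A = {4, 12, 15, 19, 20} has 5 elements.
Set B = {16, 20} has 2 elements.
|A × B| = |A| × |B| = 5 × 2 = 10

10


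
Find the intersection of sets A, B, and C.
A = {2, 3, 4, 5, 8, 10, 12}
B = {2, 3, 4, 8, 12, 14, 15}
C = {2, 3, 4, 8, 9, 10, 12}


Set A = {2, 3, 4, 5, 8, 10, 12}
Set B = {2, 3, 4, 8, 12, 14, 15}
Set C = {2, 3, 4, 8, 9, 10, 12}
First, A ∩ B = {2, 3, 4, 8, 12}
Then, (A ∩ B) ∩ C = {2, 3, 4, 8, 12}

{2, 3, 4, 8, 12}


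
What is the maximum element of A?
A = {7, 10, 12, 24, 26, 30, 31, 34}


Set A = {7, 10, 12, 24, 26, 30, 31, 34}
Elements in ascending order: 7, 10, 12, 24, 26, 30, 31, 34
The largest element is 34.

34


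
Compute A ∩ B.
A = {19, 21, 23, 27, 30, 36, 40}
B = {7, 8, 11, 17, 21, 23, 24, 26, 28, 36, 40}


Set A = {19, 21, 23, 27, 30, 36, 40}
Set B = {7, 8, 11, 17, 21, 23, 24, 26, 28, 36, 40}
A ∩ B includes only elements in both sets.
Check each element of A against B:
19 ✗, 21 ✓, 23 ✓, 27 ✗, 30 ✗, 36 ✓, 40 ✓
A ∩ B = {21, 23, 36, 40}

{21, 23, 36, 40}


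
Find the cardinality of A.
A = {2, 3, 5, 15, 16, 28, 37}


Set A = {2, 3, 5, 15, 16, 28, 37}
Listing elements: 2, 3, 5, 15, 16, 28, 37
Counting: 7 elements
|A| = 7

7


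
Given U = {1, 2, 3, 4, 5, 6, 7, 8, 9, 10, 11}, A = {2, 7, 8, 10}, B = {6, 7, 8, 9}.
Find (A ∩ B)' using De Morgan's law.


U = {1, 2, 3, 4, 5, 6, 7, 8, 9, 10, 11}
A = {2, 7, 8, 10}, B = {6, 7, 8, 9}
A ∩ B = {7, 8}
(A ∩ B)' = U \ (A ∩ B) = {1, 2, 3, 4, 5, 6, 9, 10, 11}
Verification via A' ∪ B': A' = {1, 3, 4, 5, 6, 9, 11}, B' = {1, 2, 3, 4, 5, 10, 11}
A' ∪ B' = {1, 2, 3, 4, 5, 6, 9, 10, 11} ✓

{1, 2, 3, 4, 5, 6, 9, 10, 11}


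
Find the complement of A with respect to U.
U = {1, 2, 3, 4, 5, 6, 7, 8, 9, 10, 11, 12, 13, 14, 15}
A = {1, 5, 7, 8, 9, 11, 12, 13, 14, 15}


Universal set U = {1, 2, 3, 4, 5, 6, 7, 8, 9, 10, 11, 12, 13, 14, 15}
Set A = {1, 5, 7, 8, 9, 11, 12, 13, 14, 15}
A' = U \ A = elements in U but not in A
Checking each element of U:
1 (in A, exclude), 2 (not in A, include), 3 (not in A, include), 4 (not in A, include), 5 (in A, exclude), 6 (not in A, include), 7 (in A, exclude), 8 (in A, exclude), 9 (in A, exclude), 10 (not in A, include), 11 (in A, exclude), 12 (in A, exclude), 13 (in A, exclude), 14 (in A, exclude), 15 (in A, exclude)
A' = {2, 3, 4, 6, 10}

{2, 3, 4, 6, 10}


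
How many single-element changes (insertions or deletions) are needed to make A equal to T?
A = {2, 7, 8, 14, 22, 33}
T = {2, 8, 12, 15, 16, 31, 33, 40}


Set A = {2, 7, 8, 14, 22, 33}
Set T = {2, 8, 12, 15, 16, 31, 33, 40}
Elements to remove from A (in A, not in T): {7, 14, 22} → 3 removals
Elements to add to A (in T, not in A): {12, 15, 16, 31, 40} → 5 additions
Total edits = 3 + 5 = 8

8


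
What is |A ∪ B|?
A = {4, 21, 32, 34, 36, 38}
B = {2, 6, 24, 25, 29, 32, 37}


Set A = {4, 21, 32, 34, 36, 38}, |A| = 6
Set B = {2, 6, 24, 25, 29, 32, 37}, |B| = 7
A ∩ B = {32}, |A ∩ B| = 1
|A ∪ B| = |A| + |B| - |A ∩ B| = 6 + 7 - 1 = 12

12


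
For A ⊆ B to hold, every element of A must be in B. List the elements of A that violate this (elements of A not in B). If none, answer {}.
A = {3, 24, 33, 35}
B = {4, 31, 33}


Set A = {3, 24, 33, 35}
Set B = {4, 31, 33}
Check each element of A against B:
3 ∉ B (include), 24 ∉ B (include), 33 ∈ B, 35 ∉ B (include)
Elements of A not in B: {3, 24, 35}

{3, 24, 35}


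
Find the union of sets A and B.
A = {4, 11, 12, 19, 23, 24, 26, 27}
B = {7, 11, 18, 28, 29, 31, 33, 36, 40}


Set A = {4, 11, 12, 19, 23, 24, 26, 27}
Set B = {7, 11, 18, 28, 29, 31, 33, 36, 40}
A ∪ B includes all elements in either set.
Elements from A: {4, 11, 12, 19, 23, 24, 26, 27}
Elements from B not already included: {7, 18, 28, 29, 31, 33, 36, 40}
A ∪ B = {4, 7, 11, 12, 18, 19, 23, 24, 26, 27, 28, 29, 31, 33, 36, 40}

{4, 7, 11, 12, 18, 19, 23, 24, 26, 27, 28, 29, 31, 33, 36, 40}


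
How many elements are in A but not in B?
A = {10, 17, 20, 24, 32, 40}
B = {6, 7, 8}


Set A = {10, 17, 20, 24, 32, 40}
Set B = {6, 7, 8}
A \ B = {10, 17, 20, 24, 32, 40}
|A \ B| = 6

6


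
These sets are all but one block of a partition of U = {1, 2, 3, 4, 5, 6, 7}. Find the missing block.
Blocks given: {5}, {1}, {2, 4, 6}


U = {1, 2, 3, 4, 5, 6, 7}
Shown blocks: {5}, {1}, {2, 4, 6}
A partition's blocks are pairwise disjoint and cover U, so the missing block = U \ (union of shown blocks).
Union of shown blocks: {1, 2, 4, 5, 6}
Missing block = U \ (union) = {3, 7}

{3, 7}


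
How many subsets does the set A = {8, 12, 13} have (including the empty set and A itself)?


Set A = {8, 12, 13}
|A| = 3
The power set P(A) contains all subsets of A.
|P(A)| = 2^|A| = 2^3 = 8

8


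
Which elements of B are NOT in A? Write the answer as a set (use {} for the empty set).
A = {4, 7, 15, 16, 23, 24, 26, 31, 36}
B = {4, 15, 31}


Set A = {4, 7, 15, 16, 23, 24, 26, 31, 36}
Set B = {4, 15, 31}
Check each element of B against A:
4 ∈ A, 15 ∈ A, 31 ∈ A
Elements of B not in A: {}

{}


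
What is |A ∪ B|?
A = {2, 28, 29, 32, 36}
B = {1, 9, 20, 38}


Set A = {2, 28, 29, 32, 36}, |A| = 5
Set B = {1, 9, 20, 38}, |B| = 4
A ∩ B = {}, |A ∩ B| = 0
|A ∪ B| = |A| + |B| - |A ∩ B| = 5 + 4 - 0 = 9

9


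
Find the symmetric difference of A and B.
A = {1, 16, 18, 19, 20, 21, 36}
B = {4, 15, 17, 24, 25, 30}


Set A = {1, 16, 18, 19, 20, 21, 36}
Set B = {4, 15, 17, 24, 25, 30}
A △ B = (A \ B) ∪ (B \ A)
Elements in A but not B: {1, 16, 18, 19, 20, 21, 36}
Elements in B but not A: {4, 15, 17, 24, 25, 30}
A △ B = {1, 4, 15, 16, 17, 18, 19, 20, 21, 24, 25, 30, 36}

{1, 4, 15, 16, 17, 18, 19, 20, 21, 24, 25, 30, 36}


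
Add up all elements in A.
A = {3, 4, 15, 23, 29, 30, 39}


Set A = {3, 4, 15, 23, 29, 30, 39}
Sum = 3 + 4 + 15 + 23 + 29 + 30 + 39 = 143

143


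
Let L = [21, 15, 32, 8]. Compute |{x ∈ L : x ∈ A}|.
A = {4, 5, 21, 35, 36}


Set A = {4, 5, 21, 35, 36}
Candidates: [21, 15, 32, 8]
Check each candidate:
21 ∈ A, 15 ∉ A, 32 ∉ A, 8 ∉ A
Count of candidates in A: 1

1


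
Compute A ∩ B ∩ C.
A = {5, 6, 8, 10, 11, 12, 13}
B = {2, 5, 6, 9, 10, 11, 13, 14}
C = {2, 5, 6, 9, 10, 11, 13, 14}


Set A = {5, 6, 8, 10, 11, 12, 13}
Set B = {2, 5, 6, 9, 10, 11, 13, 14}
Set C = {2, 5, 6, 9, 10, 11, 13, 14}
First, A ∩ B = {5, 6, 10, 11, 13}
Then, (A ∩ B) ∩ C = {5, 6, 10, 11, 13}

{5, 6, 10, 11, 13}


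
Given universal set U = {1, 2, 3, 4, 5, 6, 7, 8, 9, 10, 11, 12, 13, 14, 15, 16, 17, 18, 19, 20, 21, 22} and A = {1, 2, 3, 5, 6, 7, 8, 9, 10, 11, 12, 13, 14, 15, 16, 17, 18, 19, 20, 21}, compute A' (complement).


Universal set U = {1, 2, 3, 4, 5, 6, 7, 8, 9, 10, 11, 12, 13, 14, 15, 16, 17, 18, 19, 20, 21, 22}
Set A = {1, 2, 3, 5, 6, 7, 8, 9, 10, 11, 12, 13, 14, 15, 16, 17, 18, 19, 20, 21}
A' = U \ A = elements in U but not in A
Checking each element of U:
1 (in A, exclude), 2 (in A, exclude), 3 (in A, exclude), 4 (not in A, include), 5 (in A, exclude), 6 (in A, exclude), 7 (in A, exclude), 8 (in A, exclude), 9 (in A, exclude), 10 (in A, exclude), 11 (in A, exclude), 12 (in A, exclude), 13 (in A, exclude), 14 (in A, exclude), 15 (in A, exclude), 16 (in A, exclude), 17 (in A, exclude), 18 (in A, exclude), 19 (in A, exclude), 20 (in A, exclude), 21 (in A, exclude), 22 (not in A, include)
A' = {4, 22}

{4, 22}


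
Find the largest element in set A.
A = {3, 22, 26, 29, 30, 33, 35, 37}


Set A = {3, 22, 26, 29, 30, 33, 35, 37}
Elements in ascending order: 3, 22, 26, 29, 30, 33, 35, 37
The largest element is 37.

37


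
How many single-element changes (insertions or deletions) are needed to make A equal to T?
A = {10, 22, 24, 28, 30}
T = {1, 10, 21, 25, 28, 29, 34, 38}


Set A = {10, 22, 24, 28, 30}
Set T = {1, 10, 21, 25, 28, 29, 34, 38}
Elements to remove from A (in A, not in T): {22, 24, 30} → 3 removals
Elements to add to A (in T, not in A): {1, 21, 25, 29, 34, 38} → 6 additions
Total edits = 3 + 6 = 9

9


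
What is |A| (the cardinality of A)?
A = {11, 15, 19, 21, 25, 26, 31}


Set A = {11, 15, 19, 21, 25, 26, 31}
Listing elements: 11, 15, 19, 21, 25, 26, 31
Counting: 7 elements
|A| = 7

7


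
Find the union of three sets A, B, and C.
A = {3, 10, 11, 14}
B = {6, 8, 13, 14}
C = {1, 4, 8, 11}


Set A = {3, 10, 11, 14}
Set B = {6, 8, 13, 14}
Set C = {1, 4, 8, 11}
First, A ∪ B = {3, 6, 8, 10, 11, 13, 14}
Then, (A ∪ B) ∪ C = {1, 3, 4, 6, 8, 10, 11, 13, 14}

{1, 3, 4, 6, 8, 10, 11, 13, 14}


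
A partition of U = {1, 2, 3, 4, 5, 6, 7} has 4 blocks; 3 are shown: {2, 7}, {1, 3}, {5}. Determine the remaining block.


U = {1, 2, 3, 4, 5, 6, 7}
Shown blocks: {2, 7}, {1, 3}, {5}
A partition's blocks are pairwise disjoint and cover U, so the missing block = U \ (union of shown blocks).
Union of shown blocks: {1, 2, 3, 5, 7}
Missing block = U \ (union) = {4, 6}

{4, 6}
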